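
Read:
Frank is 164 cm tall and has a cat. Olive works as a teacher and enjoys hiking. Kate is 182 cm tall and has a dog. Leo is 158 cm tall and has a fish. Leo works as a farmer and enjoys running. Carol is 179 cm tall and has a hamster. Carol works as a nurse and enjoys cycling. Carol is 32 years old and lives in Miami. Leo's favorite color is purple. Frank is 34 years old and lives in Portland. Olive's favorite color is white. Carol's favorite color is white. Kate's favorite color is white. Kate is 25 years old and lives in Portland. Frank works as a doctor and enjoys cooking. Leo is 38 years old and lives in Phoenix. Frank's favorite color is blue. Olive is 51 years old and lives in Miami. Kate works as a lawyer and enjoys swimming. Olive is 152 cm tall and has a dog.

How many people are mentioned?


People: Carol, Olive, Leo, Kate, Frank. Count = 5

5


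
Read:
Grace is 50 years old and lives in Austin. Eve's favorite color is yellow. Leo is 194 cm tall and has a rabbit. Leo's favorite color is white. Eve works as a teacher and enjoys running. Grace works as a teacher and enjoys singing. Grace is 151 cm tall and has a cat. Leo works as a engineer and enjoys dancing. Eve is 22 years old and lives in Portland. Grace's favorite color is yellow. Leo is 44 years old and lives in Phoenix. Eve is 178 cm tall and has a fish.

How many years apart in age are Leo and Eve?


44 vs 22, diff = 22

22


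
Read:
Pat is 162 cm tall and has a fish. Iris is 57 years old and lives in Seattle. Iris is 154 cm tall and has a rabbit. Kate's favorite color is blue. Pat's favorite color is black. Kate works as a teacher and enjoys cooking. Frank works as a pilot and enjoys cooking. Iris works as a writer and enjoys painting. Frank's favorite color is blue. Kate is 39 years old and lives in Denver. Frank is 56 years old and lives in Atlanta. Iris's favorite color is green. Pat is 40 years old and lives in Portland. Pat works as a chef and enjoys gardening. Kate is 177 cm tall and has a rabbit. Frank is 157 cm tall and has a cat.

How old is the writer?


The writer is Iris, age 57

57


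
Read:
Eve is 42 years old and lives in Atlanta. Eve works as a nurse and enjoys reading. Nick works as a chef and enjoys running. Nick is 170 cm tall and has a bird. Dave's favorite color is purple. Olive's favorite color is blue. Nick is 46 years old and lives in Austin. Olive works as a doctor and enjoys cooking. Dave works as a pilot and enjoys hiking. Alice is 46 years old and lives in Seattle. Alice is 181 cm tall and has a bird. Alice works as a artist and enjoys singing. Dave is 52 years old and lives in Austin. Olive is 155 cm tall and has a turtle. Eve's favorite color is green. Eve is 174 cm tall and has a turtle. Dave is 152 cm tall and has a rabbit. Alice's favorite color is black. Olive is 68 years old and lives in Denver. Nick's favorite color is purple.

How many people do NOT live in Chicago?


Not in Chicago: 5

5


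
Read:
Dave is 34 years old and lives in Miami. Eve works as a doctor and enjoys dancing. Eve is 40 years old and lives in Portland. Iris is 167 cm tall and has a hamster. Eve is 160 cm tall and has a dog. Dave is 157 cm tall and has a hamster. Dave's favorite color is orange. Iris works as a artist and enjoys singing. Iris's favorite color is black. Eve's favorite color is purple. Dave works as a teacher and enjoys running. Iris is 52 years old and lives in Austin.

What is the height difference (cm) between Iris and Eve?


|167 - 160| = 7

7


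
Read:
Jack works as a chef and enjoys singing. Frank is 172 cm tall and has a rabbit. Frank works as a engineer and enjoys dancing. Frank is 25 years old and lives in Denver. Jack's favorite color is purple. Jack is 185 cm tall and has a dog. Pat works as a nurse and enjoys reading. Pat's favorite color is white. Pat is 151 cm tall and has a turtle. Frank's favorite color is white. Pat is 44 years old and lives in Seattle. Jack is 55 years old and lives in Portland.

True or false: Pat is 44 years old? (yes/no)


Pat is actually 44. yes

yes


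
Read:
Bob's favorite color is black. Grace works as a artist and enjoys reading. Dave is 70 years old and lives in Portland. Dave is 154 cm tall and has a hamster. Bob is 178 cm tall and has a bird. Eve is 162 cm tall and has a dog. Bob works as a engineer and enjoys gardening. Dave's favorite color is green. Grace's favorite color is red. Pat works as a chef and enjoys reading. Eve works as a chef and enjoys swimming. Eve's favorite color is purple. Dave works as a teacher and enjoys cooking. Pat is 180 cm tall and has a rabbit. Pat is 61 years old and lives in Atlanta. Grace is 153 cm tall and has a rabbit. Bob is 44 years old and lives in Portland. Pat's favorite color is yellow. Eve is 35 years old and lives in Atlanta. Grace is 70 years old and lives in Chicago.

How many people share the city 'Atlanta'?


Count: 2

2


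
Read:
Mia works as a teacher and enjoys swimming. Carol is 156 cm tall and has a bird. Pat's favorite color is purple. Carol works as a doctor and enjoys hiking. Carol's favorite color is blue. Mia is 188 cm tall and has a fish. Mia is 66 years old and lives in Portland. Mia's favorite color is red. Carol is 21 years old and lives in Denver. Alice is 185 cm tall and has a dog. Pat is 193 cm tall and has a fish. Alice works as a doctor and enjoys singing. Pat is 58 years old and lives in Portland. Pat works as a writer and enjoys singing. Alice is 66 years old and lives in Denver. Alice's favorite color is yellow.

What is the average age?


Sum=211, n=4, avg=52.75

52.75


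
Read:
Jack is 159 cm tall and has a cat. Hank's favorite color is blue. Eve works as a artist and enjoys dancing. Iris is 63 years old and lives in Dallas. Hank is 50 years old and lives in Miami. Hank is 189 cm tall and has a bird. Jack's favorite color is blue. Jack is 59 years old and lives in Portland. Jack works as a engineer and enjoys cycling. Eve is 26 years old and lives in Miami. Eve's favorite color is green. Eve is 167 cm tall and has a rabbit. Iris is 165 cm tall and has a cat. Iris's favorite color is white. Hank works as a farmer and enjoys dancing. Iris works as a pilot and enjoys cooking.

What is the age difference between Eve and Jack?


|26 - 59| = 33

33


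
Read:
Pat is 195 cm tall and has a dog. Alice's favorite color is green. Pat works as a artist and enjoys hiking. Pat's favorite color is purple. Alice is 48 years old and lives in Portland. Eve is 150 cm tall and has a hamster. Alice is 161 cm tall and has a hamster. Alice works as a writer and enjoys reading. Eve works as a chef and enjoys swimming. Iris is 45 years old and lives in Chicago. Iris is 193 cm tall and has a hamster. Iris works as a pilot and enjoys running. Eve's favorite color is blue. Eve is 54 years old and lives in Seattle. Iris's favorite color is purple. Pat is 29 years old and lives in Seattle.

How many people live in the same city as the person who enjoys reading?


Person with hobby reading is Alice, city Portland. Count = 1

1


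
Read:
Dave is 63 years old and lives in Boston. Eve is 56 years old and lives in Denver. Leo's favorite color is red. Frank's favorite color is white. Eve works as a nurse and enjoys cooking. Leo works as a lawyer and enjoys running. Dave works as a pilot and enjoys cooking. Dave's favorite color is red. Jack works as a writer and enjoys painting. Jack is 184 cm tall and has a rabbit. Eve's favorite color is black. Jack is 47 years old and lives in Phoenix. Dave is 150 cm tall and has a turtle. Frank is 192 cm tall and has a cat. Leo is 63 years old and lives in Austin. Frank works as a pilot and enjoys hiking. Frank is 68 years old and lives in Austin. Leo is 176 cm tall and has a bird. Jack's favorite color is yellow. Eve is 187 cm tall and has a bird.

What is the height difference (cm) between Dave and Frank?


|150 - 192| = 42

42


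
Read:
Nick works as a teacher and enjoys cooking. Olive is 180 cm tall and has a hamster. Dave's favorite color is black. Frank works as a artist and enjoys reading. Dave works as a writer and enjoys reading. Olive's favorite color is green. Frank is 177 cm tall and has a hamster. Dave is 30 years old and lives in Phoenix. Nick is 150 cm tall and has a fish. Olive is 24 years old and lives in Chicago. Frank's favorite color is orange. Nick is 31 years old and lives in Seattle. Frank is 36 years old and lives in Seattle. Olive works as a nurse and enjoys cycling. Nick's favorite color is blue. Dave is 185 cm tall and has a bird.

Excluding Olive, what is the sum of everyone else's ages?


Sum (excluding Olive): 97

97


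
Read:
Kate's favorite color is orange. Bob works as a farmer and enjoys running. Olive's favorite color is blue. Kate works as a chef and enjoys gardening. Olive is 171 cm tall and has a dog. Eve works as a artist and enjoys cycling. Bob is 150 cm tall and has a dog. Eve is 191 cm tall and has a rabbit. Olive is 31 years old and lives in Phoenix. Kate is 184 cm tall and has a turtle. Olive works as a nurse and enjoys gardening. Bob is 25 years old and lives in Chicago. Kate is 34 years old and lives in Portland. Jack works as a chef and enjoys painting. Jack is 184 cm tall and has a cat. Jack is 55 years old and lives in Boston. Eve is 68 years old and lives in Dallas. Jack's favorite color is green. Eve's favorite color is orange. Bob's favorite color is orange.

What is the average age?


Sum=213, n=5, avg=42.6

42.6


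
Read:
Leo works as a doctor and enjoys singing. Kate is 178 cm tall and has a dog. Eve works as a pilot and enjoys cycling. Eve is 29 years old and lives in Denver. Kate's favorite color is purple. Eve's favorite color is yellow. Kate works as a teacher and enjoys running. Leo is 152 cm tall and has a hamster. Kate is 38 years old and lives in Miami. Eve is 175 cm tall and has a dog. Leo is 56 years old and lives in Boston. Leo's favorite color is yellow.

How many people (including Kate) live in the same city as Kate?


Kate lives in Miami. Count = 1

1


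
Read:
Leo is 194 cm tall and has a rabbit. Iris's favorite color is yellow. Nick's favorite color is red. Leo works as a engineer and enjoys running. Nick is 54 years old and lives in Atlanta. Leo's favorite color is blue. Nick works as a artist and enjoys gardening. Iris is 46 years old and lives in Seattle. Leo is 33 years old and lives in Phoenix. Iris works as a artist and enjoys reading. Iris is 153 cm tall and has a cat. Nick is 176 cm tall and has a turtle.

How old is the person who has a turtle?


Person with turtle is Nick, age 54

54


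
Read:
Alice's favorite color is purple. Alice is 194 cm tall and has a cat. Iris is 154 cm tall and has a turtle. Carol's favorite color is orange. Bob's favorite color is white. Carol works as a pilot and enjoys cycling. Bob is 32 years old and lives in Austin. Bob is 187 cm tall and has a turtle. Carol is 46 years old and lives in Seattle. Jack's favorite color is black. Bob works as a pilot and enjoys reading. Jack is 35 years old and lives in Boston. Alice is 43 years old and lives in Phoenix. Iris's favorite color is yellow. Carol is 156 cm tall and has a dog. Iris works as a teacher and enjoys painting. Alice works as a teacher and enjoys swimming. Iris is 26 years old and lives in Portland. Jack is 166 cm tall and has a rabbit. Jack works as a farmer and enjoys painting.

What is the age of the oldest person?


Oldest: Carol at 46

46


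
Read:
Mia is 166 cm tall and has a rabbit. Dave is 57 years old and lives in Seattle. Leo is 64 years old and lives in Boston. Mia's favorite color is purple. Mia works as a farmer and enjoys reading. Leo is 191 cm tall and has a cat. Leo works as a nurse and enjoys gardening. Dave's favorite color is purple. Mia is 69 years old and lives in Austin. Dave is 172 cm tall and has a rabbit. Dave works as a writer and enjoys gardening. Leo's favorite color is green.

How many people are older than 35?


Filter: 3

3


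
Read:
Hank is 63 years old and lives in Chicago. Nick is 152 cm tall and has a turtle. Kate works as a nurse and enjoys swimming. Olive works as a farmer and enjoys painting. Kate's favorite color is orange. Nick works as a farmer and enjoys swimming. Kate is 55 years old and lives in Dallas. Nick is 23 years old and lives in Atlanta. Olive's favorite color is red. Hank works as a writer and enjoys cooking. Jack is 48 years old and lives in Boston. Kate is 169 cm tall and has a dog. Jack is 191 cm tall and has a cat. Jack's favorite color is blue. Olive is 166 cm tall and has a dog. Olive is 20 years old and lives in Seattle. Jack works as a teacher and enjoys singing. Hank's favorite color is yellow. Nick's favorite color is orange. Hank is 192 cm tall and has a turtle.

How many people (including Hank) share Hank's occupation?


Hank is a writer. Count = 1

1


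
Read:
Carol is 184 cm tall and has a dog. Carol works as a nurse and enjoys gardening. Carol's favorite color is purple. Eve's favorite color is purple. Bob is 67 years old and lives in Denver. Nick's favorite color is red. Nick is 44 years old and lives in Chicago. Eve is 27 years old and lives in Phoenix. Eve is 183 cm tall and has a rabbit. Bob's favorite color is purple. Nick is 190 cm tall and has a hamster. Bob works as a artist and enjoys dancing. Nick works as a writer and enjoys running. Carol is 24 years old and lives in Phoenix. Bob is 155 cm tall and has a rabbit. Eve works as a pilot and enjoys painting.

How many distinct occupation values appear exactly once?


Unique occupation values: 4

4


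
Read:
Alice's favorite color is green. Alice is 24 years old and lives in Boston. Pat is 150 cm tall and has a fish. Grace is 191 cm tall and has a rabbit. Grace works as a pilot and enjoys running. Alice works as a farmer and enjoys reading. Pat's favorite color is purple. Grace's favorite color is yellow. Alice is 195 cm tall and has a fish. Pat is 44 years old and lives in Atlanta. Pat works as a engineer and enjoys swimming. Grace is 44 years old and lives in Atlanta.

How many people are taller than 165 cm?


Taller than 165: 2

2


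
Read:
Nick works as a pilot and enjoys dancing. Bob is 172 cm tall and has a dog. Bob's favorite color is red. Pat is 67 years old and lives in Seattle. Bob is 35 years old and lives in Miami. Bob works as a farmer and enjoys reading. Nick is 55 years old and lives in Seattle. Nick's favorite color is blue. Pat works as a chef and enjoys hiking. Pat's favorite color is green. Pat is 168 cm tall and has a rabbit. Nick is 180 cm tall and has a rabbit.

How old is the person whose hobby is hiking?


Person with hobby=hiking is Pat, age 67

67


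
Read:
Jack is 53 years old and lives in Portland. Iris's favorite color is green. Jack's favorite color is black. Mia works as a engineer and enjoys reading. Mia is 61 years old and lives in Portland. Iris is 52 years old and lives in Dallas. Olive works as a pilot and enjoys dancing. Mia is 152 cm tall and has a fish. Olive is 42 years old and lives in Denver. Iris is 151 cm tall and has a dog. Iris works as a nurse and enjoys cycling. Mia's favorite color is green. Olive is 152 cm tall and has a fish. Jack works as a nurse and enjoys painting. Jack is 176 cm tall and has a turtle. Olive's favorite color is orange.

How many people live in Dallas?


Count in Dallas: 1

1


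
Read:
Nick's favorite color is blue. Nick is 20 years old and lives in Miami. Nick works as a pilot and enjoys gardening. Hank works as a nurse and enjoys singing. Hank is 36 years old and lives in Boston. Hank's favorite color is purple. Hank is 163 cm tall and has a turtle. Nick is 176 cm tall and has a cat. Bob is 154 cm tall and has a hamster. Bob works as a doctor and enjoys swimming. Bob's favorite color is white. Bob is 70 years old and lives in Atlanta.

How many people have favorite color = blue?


Count: 1

1


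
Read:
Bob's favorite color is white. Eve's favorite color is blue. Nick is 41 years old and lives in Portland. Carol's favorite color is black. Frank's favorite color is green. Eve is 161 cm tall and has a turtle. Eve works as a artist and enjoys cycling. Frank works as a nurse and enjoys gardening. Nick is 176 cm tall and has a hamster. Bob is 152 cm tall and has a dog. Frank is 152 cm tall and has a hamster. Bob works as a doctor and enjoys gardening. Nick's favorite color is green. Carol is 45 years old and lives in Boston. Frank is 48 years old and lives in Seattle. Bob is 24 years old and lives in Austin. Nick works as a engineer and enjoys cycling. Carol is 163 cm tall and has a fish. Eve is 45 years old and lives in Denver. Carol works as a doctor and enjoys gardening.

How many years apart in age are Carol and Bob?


45 vs 24, diff = 21

21


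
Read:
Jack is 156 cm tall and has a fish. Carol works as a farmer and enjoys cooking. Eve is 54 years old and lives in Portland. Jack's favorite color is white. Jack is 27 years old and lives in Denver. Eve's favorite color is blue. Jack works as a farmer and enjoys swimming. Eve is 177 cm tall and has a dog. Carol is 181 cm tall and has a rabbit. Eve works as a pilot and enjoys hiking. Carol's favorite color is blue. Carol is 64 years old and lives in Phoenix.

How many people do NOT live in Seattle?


Not in Seattle: 3

3


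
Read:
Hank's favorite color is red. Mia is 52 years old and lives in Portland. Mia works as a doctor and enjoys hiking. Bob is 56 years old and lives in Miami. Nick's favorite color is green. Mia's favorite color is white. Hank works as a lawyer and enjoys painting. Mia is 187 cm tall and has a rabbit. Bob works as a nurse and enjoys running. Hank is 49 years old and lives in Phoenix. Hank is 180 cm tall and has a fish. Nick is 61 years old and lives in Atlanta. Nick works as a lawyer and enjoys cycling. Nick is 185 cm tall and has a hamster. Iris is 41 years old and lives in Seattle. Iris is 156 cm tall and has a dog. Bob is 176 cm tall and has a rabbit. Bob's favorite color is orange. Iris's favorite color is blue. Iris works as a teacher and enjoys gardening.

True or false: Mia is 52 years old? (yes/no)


Mia is actually 52. yes

yes


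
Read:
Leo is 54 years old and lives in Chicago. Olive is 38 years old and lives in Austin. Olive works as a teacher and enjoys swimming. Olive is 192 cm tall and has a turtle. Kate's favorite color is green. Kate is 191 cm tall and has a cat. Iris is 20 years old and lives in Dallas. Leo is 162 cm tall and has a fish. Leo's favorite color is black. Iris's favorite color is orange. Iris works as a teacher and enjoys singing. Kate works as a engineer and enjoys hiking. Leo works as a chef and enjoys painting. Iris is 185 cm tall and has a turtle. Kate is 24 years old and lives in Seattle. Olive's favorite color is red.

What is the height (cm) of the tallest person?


Tallest: Olive at 192 cm

192


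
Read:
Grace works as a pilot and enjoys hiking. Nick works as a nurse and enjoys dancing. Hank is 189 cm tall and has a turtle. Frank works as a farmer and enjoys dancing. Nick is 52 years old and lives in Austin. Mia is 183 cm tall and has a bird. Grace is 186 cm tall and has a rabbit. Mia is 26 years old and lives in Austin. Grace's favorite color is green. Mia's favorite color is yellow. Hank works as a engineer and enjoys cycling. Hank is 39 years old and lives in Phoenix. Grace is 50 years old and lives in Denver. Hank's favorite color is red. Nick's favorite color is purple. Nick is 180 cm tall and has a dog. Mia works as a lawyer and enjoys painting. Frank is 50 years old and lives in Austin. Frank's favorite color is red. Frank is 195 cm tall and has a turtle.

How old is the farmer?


The farmer is Frank, age 50

50


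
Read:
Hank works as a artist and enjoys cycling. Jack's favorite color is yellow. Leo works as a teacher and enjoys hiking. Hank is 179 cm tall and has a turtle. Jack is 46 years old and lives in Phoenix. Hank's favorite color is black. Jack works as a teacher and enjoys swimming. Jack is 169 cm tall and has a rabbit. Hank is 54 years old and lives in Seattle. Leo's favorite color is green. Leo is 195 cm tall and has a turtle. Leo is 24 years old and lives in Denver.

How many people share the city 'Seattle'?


Count: 1

1


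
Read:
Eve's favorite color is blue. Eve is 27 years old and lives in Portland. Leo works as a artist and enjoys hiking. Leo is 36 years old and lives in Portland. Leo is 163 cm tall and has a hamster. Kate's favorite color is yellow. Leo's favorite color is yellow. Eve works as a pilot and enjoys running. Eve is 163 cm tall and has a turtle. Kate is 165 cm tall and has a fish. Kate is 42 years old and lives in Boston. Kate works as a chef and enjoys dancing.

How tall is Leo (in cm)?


Leo is 163 cm tall

163


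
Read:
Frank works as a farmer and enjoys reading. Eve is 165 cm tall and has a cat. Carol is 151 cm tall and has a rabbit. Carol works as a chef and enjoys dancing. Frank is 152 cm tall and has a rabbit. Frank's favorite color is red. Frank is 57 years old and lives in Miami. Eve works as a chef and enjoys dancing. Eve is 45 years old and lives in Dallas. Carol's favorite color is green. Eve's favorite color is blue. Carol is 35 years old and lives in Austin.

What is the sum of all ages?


57+35+45 = 137

137


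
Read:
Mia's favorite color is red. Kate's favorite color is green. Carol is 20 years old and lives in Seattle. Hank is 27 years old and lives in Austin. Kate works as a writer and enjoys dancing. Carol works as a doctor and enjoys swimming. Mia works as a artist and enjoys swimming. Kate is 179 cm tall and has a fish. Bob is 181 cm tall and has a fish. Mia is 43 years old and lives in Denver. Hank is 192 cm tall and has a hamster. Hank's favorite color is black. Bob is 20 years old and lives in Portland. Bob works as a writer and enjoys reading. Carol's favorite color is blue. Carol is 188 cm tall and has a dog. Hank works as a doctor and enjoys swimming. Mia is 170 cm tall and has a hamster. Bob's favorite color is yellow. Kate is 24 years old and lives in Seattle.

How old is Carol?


Carol is 20 years old

20


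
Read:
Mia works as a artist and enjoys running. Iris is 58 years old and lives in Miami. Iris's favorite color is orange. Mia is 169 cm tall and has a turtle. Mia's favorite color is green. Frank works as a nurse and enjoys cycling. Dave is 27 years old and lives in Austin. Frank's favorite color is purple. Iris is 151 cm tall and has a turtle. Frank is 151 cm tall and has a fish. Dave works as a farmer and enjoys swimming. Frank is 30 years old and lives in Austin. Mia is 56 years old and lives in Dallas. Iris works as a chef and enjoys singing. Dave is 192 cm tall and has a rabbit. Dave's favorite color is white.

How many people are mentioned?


People: Dave, Iris, Mia, Frank. Count = 4

4


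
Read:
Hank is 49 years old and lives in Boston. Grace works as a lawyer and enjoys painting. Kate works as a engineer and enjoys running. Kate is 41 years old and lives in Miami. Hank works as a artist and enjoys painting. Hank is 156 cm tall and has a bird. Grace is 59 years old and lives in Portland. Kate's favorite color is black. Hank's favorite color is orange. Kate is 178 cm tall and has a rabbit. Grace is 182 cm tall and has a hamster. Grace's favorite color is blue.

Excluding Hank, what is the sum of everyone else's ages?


Sum (excluding Hank): 100

100


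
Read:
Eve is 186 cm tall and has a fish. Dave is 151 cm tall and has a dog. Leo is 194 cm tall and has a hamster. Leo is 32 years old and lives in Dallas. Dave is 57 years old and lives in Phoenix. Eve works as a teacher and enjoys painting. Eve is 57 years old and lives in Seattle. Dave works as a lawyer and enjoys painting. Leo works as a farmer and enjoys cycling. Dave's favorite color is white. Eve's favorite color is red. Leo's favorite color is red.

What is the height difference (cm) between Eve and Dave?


|186 - 151| = 35

35


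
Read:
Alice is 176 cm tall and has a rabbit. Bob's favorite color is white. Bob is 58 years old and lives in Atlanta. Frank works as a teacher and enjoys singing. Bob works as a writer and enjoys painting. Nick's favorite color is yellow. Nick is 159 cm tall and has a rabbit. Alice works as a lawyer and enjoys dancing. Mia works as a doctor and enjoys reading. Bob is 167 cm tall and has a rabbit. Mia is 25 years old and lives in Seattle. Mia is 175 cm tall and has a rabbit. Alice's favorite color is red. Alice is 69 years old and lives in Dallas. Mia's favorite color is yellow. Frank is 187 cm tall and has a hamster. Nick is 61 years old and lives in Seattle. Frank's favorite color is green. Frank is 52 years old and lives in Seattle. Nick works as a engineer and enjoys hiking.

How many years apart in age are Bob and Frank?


58 vs 52, diff = 6

6


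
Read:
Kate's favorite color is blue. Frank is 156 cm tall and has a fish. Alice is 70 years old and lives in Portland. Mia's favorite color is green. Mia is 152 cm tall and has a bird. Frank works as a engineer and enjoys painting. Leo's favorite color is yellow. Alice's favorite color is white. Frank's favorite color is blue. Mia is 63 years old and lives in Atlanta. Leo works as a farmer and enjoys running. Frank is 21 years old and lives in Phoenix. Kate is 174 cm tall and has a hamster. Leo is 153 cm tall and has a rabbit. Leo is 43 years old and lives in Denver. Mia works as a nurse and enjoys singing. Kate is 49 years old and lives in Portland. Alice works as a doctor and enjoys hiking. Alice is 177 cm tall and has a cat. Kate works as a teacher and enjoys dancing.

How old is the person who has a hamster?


Person with hamster is Kate, age 49

49


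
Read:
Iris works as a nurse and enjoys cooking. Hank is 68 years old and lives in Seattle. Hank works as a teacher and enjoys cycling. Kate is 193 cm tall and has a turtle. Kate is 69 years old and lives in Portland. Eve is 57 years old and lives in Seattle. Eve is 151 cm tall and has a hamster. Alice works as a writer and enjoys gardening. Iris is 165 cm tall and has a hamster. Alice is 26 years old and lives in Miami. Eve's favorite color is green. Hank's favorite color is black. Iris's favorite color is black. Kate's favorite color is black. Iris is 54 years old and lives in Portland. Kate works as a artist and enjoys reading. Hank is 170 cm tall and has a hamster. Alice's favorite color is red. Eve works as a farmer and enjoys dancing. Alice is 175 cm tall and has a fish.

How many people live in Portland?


Count in Portland: 2

2


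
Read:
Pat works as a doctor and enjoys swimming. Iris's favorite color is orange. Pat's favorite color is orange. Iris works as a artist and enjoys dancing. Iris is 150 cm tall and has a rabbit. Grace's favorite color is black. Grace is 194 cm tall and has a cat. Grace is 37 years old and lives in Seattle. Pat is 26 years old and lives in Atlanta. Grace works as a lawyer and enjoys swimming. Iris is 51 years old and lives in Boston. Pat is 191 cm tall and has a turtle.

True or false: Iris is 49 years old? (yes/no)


Iris is actually 51. no

no


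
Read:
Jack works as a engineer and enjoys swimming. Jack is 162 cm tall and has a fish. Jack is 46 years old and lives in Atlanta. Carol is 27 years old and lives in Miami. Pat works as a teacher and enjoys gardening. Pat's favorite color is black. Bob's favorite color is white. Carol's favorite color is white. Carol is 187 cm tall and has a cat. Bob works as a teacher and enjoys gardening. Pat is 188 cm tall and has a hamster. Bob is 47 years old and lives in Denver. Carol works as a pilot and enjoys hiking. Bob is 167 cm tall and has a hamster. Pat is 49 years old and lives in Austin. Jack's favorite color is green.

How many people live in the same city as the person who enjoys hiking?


Person with hobby hiking is Carol, city Miami. Count = 1

1


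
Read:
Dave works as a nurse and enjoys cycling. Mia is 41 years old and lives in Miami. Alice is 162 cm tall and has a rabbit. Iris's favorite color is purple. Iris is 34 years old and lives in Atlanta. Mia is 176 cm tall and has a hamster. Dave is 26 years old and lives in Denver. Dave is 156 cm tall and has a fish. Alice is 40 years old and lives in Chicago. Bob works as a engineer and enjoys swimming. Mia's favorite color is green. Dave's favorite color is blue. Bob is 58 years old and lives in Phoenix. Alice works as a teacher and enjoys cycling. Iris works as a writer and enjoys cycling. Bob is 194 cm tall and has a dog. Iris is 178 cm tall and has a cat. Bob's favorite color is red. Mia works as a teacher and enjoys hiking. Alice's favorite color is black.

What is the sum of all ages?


58+34+26+40+41 = 199

199


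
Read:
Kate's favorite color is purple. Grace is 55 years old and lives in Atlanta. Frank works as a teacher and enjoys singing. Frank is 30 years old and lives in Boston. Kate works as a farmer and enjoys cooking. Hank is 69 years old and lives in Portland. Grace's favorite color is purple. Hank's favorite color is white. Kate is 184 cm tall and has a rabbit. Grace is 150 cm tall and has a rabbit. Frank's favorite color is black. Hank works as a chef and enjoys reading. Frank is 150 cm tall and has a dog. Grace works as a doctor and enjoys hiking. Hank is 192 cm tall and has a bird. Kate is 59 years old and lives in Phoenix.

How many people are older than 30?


Filter: 3

3


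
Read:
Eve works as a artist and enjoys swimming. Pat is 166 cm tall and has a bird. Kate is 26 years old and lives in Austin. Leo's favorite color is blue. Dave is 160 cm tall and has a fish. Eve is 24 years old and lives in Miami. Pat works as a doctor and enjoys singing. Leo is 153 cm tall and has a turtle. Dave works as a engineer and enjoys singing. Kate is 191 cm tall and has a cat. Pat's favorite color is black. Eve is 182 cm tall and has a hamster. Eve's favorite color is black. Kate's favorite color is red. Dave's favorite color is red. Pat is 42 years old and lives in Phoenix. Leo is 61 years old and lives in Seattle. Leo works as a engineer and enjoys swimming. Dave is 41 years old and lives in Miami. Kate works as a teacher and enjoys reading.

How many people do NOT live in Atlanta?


Not in Atlanta: 5

5


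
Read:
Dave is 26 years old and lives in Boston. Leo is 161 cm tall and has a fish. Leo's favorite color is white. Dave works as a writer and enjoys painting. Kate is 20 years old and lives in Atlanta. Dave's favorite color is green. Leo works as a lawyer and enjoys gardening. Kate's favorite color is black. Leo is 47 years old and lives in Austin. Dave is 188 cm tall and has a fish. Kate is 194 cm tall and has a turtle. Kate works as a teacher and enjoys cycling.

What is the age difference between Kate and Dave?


|20 - 26| = 6

6


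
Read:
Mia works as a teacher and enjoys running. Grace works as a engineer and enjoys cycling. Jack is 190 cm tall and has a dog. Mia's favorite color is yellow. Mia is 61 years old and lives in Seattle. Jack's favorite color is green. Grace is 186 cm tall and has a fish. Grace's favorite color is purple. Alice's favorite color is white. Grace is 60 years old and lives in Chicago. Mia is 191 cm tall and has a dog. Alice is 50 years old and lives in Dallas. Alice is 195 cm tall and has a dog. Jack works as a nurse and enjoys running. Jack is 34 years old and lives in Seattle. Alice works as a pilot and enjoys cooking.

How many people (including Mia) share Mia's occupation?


Mia is a teacher. Count = 1

1


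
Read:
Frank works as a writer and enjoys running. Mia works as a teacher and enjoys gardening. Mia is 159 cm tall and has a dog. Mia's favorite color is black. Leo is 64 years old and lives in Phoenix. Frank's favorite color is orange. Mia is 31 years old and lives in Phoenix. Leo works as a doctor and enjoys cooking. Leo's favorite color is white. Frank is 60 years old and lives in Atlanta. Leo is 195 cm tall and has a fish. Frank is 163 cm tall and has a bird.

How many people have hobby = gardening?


Count: 1

1


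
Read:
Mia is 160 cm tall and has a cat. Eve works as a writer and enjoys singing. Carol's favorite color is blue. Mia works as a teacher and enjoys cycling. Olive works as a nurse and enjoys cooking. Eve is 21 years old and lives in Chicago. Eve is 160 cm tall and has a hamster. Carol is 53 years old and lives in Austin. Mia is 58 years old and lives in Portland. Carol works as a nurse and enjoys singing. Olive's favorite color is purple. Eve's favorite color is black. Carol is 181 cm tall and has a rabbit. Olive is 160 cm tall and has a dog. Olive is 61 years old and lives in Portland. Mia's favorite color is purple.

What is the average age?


Sum=193, n=4, avg=48.25

48.25


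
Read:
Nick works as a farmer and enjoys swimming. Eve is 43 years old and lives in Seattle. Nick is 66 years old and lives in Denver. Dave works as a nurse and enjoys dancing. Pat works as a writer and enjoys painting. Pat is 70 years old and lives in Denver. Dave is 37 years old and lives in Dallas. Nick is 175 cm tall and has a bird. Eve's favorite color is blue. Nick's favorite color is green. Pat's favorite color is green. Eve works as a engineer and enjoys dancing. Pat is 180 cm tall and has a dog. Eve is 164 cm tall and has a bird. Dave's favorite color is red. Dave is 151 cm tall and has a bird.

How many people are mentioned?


People: Eve, Pat, Dave, Nick. Count = 4

4


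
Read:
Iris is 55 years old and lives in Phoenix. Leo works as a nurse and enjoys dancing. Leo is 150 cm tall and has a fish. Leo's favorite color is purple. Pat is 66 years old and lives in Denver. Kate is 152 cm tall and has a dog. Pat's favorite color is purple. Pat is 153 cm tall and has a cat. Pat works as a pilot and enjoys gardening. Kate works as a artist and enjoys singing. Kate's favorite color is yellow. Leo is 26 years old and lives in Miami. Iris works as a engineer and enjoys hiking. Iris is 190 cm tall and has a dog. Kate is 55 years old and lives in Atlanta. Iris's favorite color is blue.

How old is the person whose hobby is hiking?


Person with hobby=hiking is Iris, age 55

55


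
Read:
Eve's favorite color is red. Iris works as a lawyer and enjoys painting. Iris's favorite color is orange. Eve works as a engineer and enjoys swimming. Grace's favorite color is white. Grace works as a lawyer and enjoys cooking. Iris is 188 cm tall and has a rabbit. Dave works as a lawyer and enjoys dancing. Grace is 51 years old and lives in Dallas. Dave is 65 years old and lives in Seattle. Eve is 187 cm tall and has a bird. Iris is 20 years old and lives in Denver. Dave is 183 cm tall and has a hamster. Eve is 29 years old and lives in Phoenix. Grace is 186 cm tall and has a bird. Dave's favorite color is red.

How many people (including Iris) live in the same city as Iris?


Iris lives in Denver. Count = 1

1


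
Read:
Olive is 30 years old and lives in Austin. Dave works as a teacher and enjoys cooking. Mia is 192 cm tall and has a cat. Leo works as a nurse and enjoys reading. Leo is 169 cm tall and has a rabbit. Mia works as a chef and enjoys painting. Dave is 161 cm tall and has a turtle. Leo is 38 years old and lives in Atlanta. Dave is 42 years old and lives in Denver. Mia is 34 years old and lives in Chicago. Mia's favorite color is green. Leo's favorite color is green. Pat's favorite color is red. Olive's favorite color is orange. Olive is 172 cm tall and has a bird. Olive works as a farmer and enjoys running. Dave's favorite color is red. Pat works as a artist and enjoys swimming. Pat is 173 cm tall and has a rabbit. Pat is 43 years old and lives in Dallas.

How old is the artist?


The artist is Pat, age 43

43


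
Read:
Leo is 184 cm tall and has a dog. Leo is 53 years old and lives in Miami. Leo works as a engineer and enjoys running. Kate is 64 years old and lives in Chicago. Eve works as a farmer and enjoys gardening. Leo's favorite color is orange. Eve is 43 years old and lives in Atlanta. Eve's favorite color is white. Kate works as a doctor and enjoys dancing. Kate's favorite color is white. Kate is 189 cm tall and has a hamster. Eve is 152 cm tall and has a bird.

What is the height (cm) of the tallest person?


Tallest: Kate at 189 cm

189


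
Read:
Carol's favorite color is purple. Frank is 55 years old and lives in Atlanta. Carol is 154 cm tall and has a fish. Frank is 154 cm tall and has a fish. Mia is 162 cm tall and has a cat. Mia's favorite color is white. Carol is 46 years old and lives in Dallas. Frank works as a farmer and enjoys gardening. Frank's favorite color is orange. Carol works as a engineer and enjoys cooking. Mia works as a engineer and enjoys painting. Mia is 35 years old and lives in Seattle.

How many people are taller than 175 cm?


Taller than 175: 0

0


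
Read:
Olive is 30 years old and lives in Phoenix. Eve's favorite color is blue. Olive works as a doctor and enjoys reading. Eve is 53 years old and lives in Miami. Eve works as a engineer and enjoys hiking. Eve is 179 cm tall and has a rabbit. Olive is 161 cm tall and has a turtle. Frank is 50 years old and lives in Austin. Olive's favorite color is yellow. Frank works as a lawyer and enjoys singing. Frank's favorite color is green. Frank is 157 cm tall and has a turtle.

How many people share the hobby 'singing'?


Count: 1

1


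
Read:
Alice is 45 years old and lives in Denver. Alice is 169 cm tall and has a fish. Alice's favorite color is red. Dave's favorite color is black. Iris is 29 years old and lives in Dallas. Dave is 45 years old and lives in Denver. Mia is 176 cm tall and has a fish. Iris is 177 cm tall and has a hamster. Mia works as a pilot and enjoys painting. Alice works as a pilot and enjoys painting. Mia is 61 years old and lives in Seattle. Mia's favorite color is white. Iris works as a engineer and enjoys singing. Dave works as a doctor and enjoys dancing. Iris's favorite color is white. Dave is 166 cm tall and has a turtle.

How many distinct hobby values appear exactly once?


Unique hobby values: 2

2


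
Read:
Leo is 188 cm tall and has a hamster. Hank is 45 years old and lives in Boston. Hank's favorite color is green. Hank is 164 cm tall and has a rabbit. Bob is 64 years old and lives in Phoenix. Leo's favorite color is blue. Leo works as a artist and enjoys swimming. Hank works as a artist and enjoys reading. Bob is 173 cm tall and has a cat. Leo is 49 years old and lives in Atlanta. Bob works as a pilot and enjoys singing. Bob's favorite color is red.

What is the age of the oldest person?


Oldest: Bob at 64

64


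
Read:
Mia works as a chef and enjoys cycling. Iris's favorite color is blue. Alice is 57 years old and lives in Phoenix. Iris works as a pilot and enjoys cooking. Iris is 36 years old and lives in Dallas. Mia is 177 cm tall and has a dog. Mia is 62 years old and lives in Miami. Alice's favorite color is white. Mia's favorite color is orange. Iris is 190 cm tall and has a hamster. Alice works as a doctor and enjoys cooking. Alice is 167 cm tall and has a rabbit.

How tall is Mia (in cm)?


Mia is 177 cm tall

177


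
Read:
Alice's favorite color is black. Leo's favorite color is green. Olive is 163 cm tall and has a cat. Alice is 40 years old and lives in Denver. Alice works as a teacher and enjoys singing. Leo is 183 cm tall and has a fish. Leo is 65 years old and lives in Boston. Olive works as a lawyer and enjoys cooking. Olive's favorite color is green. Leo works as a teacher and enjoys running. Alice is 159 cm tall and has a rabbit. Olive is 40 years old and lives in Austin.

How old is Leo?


Leo is 65 years old

65


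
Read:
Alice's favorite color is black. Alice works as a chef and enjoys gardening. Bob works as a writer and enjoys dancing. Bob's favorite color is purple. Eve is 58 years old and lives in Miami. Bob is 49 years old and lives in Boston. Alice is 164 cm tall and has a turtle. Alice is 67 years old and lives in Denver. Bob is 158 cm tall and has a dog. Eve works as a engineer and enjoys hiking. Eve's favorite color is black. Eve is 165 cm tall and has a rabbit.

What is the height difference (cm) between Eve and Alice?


|165 - 164| = 1

1


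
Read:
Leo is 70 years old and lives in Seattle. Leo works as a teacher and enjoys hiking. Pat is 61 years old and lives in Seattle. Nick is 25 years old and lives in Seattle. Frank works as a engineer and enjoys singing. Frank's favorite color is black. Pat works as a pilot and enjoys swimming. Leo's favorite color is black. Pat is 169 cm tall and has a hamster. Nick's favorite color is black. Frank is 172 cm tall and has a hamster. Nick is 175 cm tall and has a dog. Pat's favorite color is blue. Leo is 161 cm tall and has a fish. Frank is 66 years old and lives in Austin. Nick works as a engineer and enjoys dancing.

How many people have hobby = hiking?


Count: 1

1
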